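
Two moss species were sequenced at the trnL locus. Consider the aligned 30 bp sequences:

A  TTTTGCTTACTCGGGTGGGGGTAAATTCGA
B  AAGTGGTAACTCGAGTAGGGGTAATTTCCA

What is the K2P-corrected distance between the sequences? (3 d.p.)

Of 30 sites, 2 differences are transitions and 7 are transversions, so P = 2/30 ≈ 0.066667 and Q = 7/30 ≈ 0.233333.
Under the Kimura two-parameter model, d = −½ ln(1 − 2P − Q) − ¼ ln(1 − 2Q).
1 − 2P − Q = 0.633333, giving −½ ln(0.633333) = 0.228379.
1 − 2Q = 0.533334, giving −¼ ln(0.533334) = 0.157152.
d = 0.228379 + 0.157152 = 0.385531.

0.386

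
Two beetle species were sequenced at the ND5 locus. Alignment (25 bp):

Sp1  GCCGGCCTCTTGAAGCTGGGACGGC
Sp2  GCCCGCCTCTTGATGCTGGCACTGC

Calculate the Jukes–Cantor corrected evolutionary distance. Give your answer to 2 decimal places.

0.18

The sequences differ at 4 of 25 sites (4, 14, 20, 23), so p = 4/25 = 0.16.
d = −(3/4) ln(1 − 4p/3) = −0.75 ln(1 − 0.213333) = −0.75 ln(0.786667)
  = −0.75 × (-0.239950) = 0.179963 substitutions/site.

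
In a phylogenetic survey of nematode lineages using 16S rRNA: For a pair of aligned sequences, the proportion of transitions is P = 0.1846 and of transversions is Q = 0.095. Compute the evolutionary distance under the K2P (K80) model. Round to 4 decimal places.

0.3647

Under the Kimura two-parameter model, d = −½ ln(1 − 2P − Q) − ¼ ln(1 − 2Q).
1 − 2P − Q = 0.5358, giving −½ ln(0.5358) = 0.311997.
1 − 2Q = 0.81, giving −¼ ln(0.81) = 0.052680.
d = 0.311997 + 0.052680 = 0.364677.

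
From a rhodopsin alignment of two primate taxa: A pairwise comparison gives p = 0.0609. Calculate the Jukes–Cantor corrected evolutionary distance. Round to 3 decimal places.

0.064

d = −(3/4) ln(1 − 4p/3) = −0.75 ln(1 − 0.0812) = −0.75 ln(0.9188)
  = −0.75 × (-0.084687) = 0.063515 substitutions/site.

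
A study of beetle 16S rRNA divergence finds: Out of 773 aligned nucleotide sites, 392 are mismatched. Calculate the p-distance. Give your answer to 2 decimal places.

0.51

p = 392/773 = 0.507115… ≈ 0.51 (to 2 d.p.).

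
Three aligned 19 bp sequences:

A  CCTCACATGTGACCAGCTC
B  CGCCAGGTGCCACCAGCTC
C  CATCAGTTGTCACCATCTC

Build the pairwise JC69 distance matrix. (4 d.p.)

d(A,B) = 0.4099, d(A,C) = 0.3241, d(B,C) = 0.3241

A–B: 6/19 sites differ → p ≈ 0.315789, d = −0.75 ln(1 − 0.421052) = 0.409907 ≈ 0.4099.
A–C: 5/19 sites differ → p ≈ 0.263158, d = −0.75 ln(1 − 0.350877) = 0.324100 ≈ 0.3241.
B–C: 5/19 sites differ → p ≈ 0.263158, d = −0.75 ln(1 − 0.350877) = 0.324100 ≈ 0.3241.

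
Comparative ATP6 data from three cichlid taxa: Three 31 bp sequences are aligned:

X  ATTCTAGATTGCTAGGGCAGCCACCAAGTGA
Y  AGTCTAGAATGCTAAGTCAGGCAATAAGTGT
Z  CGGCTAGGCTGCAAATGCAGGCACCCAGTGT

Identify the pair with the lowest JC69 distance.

X–Y: 8/31 differ, p = 0.258, d = 0.316.
X–Z: 11/31 differ, p = 0.355, d = 0.481.
Y–Z: 10/31 differ, p = 0.323, d = 0.422.
The smallest distance is between X and Y.

X and Y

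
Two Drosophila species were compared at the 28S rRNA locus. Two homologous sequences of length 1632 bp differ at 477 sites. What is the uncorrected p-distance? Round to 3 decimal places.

0.292

p = 477/1632 = 0.292279… ≈ 0.292 (to 3 d.p.).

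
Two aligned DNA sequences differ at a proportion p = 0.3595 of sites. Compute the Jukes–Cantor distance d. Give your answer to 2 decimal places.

d = −(3/4) ln(1 − 4p/3) = −0.75 ln(1 − 0.479333) = −0.75 ln(0.520667)
  = −0.75 × (-0.652645) = 0.489484 substitutions/site.

0.49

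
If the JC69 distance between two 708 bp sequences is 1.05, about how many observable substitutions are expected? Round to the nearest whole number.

400

Invert JC69: p = (3/4)(1 − e^(−4d/3)) = 0.75 × (1 − e^(-1.4)) = 0.75 × (1 − 0.246597) = 0.565052.
Expected differing sites = pL ≈ 0.565052 × 708 = 400.056816 ≈ 400.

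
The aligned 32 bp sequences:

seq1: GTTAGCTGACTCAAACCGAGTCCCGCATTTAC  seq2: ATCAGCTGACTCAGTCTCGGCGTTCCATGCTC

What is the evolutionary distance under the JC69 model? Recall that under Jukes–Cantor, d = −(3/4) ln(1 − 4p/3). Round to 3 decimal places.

0.736

The sequences differ at 15 of 32 sites, so p = 15/32 = 0.46875.
d = −(3/4) ln(1 − 4p/3) = −0.75 ln(1 − 0.625) = −0.75 ln(0.375)
  = −0.75 × (-0.980829) = 0.735622 substitutions/site.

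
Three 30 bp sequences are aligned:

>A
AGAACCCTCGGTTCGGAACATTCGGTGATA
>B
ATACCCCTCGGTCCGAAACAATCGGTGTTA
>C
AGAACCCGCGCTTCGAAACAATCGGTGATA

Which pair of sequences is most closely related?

A–B: 6/30 differ, p = 0.200, d = 0.233.
A–C: 4/30 differ, p = 0.133, d = 0.147.
B–C: 6/30 differ, p = 0.200, d = 0.233.
The smallest distance is between A and C.

A and C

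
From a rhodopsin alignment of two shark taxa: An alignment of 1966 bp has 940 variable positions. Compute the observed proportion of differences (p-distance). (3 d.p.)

0.478

p = 940/1966 = 0.478128… ≈ 0.478 (to 3 d.p.).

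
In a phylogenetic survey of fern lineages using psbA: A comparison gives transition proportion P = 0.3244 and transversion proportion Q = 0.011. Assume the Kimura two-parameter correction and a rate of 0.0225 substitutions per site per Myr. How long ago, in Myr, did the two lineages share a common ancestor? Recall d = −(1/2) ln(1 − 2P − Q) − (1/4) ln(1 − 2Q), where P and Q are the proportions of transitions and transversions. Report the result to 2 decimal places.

12.10

Under the Kimura two-parameter model, d = −½ ln(1 − 2P − Q) − ¼ ln(1 − 2Q).
1 − 2P − Q = 0.3402, giving −½ ln(0.3402) = 0.539111.
1 − 2Q = 0.978, giving −¼ ln(0.978) = 0.005561.
d = 0.539111 + 0.005561 = 0.544672.
Under a molecular clock d = 2μt, so t = d/(2μ) = 0.544672 / (2 × 0.0225) = 12.10 Myr.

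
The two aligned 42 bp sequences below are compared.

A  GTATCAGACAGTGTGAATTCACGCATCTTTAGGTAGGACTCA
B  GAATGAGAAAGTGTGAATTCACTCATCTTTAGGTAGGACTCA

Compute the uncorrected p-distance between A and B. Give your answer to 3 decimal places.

The sequences differ at 4 of 42 positions (sites 2, 5, 9, 23).
p = 4/42 = 0.095238… ≈ 0.095 (to 3 d.p.).

0.095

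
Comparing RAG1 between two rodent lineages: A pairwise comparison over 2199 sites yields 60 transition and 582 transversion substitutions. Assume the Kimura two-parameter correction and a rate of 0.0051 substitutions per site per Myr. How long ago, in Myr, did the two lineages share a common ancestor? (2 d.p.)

37.32

P = 60/2199 ≈ 0.027285 and Q = 582/2199 ≈ 0.264666.
Under the Kimura two-parameter model, d = −½ ln(1 − 2P − Q) − ¼ ln(1 − 2Q).
1 − 2P − Q = 0.680764, giving −½ ln(0.680764) = 0.192270.
1 − 2Q = 0.470668, giving −¼ ln(0.470668) = 0.188401.
d = 0.192270 + 0.188401 = 0.380671.
Under a molecular clock d = 2μt, so t = d/(2μ) = 0.380671 / (2 × 0.0051) = 37.32 Myr.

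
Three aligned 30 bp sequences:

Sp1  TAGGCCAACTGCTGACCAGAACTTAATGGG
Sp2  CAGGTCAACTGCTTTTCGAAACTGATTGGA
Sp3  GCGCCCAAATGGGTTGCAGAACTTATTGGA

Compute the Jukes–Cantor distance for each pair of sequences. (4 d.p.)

Sp1–Sp2: 10/30 sites differ → p ≈ 0.333333, d = −0.75 ln(1 − 0.444444) = 0.440839 ≈ 0.4408.
Sp1–Sp3: 11/30 sites differ → p ≈ 0.366667, d = −0.75 ln(1 − 0.488889) = 0.503376 ≈ 0.5034.
Sp2–Sp3: 11/30 sites differ → p ≈ 0.366667, d = −0.75 ln(1 − 0.488889) = 0.503376 ≈ 0.5034.

d(Sp1,Sp2) = 0.4408, d(Sp1,Sp3) = 0.5034, d(Sp2,Sp3) = 0.5034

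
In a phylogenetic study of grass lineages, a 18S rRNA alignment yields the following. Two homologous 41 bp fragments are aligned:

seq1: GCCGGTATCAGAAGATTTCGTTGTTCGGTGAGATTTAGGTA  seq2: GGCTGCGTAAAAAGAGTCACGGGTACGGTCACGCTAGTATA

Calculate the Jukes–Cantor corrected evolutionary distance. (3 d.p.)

0.861

The sequences differ at 21 of 41 sites, so p = 21/41 ≈ 0.512195.
d = −(3/4) ln(1 − 4p/3) = −0.75 ln(1 − 0.682927) = −0.75 ln(0.317073)
  = −0.75 × (-1.148623) = 0.861467 substitutions/site.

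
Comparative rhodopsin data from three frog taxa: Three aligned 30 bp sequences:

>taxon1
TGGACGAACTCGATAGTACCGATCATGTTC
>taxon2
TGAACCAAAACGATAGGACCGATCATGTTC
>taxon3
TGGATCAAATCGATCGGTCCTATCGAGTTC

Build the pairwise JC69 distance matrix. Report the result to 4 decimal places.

taxon1–taxon2: 5/30 sites differ → p ≈ 0.166667, d = −0.75 ln(1 − 0.222223) = 0.188487 ≈ 0.1885.
taxon1–taxon3: 9/30 sites differ → p = 0.3, d = −0.75 ln(1 − 0.4) = 0.383119 ≈ 0.3831.
taxon2–taxon3: 8/30 sites differ → p ≈ 0.266667, d = −0.75 ln(1 − 0.355556) = 0.329526 ≈ 0.3295.

d(taxon1,taxon2) = 0.1885, d(taxon1,taxon3) = 0.3831, d(taxon2,taxon3) = 0.3295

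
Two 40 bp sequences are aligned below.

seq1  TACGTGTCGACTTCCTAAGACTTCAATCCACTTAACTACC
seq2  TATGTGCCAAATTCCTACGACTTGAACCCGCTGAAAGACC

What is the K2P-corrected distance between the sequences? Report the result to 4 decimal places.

Of 40 sites, 5 differences are transitions and 6 are transversions, so P = 5/40 = 0.125 and Q = 6/40 = 0.15.
Under the Kimura two-parameter model, d = −½ ln(1 − 2P − Q) − ¼ ln(1 − 2Q).
1 − 2P − Q = 0.6, giving −½ ln(0.6) = 0.255413.
1 − 2Q = 0.7, giving −¼ ln(0.7) = 0.089169.
d = 0.255413 + 0.089169 = 0.344582.

0.3446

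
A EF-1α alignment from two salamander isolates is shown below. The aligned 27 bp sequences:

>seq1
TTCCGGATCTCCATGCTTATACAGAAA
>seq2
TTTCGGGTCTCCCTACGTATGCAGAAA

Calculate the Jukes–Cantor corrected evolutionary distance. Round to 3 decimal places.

The sequences differ at 6 of 27 sites (3, 7, 13, 15, 17, 21), so p = 6/27 ≈ 0.222222.
d = −(3/4) ln(1 − 4p/3) = −0.75 ln(1 − 0.296296) = −0.75 ln(0.703704)
  = −0.75 × (-0.351397) = 0.263548 substitutions/site.

0.264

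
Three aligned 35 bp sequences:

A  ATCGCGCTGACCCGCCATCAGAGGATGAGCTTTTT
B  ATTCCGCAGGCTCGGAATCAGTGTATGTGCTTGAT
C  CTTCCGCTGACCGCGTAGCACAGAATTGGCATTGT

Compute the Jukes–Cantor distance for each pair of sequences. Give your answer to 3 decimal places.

A–B: 12/35 sites differ → p ≈ 0.342857, d = −0.75 ln(1 − 0.457143) = 0.458182 ≈ 0.458.
A–C: 14/35 sites differ → p = 0.4, d = −0.75 ln(1 − 0.533333) = 0.571605 ≈ 0.572.
B–C: 16/35 sites differ → p ≈ 0.457143, d = −0.75 ln(1 − 0.609524) = 0.705292 ≈ 0.705.

d(A,B) = 0.458, d(A,C) = 0.572, d(B,C) = 0.705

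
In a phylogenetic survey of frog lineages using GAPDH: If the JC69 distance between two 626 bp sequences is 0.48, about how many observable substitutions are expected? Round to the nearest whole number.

222

Invert JC69: p = (3/4)(1 − e^(−4d/3)) = 0.75 × (1 − e^(-0.64)) = 0.75 × (1 − 0.527292) = 0.354531.
Expected differing sites = pL ≈ 0.354531 × 626 = 221.936406 ≈ 222.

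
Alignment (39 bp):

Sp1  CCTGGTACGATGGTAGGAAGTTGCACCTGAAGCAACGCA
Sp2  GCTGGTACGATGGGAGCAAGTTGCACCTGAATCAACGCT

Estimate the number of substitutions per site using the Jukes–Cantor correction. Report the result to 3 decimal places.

0.141

The sequences differ at 5 of 39 sites (1, 14, 17, 32, 39), so p = 5/39 ≈ 0.128205.
d = −(3/4) ln(1 − 4p/3) = −0.75 ln(1 − 0.17094) = −0.75 ln(0.82906)
  = −0.75 × (-0.187463) = 0.140597 substitutions/site.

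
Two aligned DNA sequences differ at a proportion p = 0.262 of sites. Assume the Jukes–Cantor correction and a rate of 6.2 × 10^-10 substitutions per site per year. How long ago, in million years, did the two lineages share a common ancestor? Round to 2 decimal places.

d = −(3/4) ln(1 − 4p/3) = −0.75 ln(1 − 0.349333) = −0.75 ln(0.650667)
  = −0.75 × (-0.429757) = 0.322318 substitutions/site.
Under a molecular clock d = 2μt, so t = d/(2μ) = 0.322318 / (2 × 6.2 × 10^-10) = 259.93 million years.

259.93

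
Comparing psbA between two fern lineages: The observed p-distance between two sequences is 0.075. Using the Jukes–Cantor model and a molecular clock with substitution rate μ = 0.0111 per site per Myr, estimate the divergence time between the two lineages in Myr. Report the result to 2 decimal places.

3.56

d = −(3/4) ln(1 − 4p/3) = −0.75 ln(1 − 0.1) = −0.75 ln(0.9)
  = −0.75 × (-0.105361) = 0.079021 substitutions/site.
Under a molecular clock d = 2μt, so t = d/(2μ) = 0.079021 / (2 × 0.0111) = 3.56 Myr.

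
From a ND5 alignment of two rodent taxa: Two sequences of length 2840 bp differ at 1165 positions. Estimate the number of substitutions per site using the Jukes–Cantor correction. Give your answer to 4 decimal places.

p = 1165/2840 ≈ 0.410211.
d = −(3/4) ln(1 − 4p/3) = −0.75 ln(1 − 0.546948) = −0.75 ln(0.453052)
  = −0.75 × (-0.791748) = 0.593811 substitutions/site.

0.5938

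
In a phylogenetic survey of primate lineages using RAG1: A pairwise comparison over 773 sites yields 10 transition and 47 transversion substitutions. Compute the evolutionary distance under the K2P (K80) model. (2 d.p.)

0.08

P = 10/773 ≈ 0.012937 and Q = 47/773 ≈ 0.060802.
Under the Kimura two-parameter model, d = −½ ln(1 − 2P − Q) − ¼ ln(1 − 2Q).
1 − 2P − Q = 0.913324, giving −½ ln(0.913324) = 0.045332.
1 − 2Q = 0.878396, giving −¼ ln(0.878396) = 0.032414.
d = 0.045332 + 0.032414 = 0.077746.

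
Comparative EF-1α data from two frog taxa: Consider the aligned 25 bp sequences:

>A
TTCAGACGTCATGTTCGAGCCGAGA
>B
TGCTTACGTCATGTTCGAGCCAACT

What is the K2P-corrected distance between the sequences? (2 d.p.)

Of 25 sites, 1 differences are transitions and 5 are transversions, so P = 1/25 = 0.04 and Q = 5/25 = 0.2.
Under the Kimura two-parameter model, d = −½ ln(1 − 2P − Q) − ¼ ln(1 − 2Q).
1 − 2P − Q = 0.72, giving −½ ln(0.72) = 0.164252.
1 − 2Q = 0.6, giving −¼ ln(0.6) = 0.127706.
d = 0.164252 + 0.127706 = 0.291958.

0.29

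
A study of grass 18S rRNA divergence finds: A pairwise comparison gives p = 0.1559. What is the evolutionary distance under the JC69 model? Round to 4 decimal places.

0.1748

d = −(3/4) ln(1 − 4p/3) = −0.75 ln(1 − 0.207867) = −0.75 ln(0.792133)
  = −0.75 × (-0.233026) = 0.174770 substitutions/site.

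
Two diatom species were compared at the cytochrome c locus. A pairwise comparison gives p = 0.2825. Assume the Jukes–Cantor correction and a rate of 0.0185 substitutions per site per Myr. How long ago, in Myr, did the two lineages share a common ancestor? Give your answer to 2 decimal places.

9.58

d = −(3/4) ln(1 − 4p/3) = −0.75 ln(1 − 0.376667) = −0.75 ln(0.623333)
  = −0.75 × (-0.472674) = 0.354506 substitutions/site.
Under a molecular clock d = 2μt, so t = d/(2μ) = 0.354506 / (2 × 0.0185) = 9.58 Myr.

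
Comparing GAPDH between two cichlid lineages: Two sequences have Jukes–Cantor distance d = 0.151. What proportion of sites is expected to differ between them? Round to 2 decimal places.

p = (3/4)(1 − e^(−4d/3)) = 0.75 × (1 − e^(-0.201333)) = 0.75 × (1 − 0.817640) = 0.136770.

0.14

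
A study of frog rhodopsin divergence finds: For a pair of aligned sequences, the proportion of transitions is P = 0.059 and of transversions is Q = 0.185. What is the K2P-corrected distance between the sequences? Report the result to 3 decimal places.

Under the Kimura two-parameter model, d = −½ ln(1 − 2P − Q) − ¼ ln(1 − 2Q).
1 − 2P − Q = 0.697, giving −½ ln(0.697) = 0.180485.
1 − 2Q = 0.63, giving −¼ ln(0.63) = 0.115509.
d = 0.180485 + 0.115509 = 0.295994.

0.296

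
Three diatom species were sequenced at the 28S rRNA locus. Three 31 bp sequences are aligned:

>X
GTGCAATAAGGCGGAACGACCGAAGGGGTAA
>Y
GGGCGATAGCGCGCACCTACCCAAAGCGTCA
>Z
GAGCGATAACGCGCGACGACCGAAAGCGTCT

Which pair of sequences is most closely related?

X–Y: 11/31 differ, p = 0.355, d = 0.481.
X–Z: 9/31 differ, p = 0.290, d = 0.367.
Y–Z: 7/31 differ, p = 0.226, d = 0.269.
The smallest distance is between Y and Z.

Y and Z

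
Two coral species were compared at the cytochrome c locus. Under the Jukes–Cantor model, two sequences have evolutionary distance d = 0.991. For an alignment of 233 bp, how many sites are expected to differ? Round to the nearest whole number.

128

Invert JC69: p = (3/4)(1 − e^(−4d/3)) = 0.75 × (1 − e^(-1.321333)) = 0.75 × (1 − 0.266779) = 0.549916.
Expected differing sites = pL ≈ 0.549916 × 233 = 128.130428 ≈ 128.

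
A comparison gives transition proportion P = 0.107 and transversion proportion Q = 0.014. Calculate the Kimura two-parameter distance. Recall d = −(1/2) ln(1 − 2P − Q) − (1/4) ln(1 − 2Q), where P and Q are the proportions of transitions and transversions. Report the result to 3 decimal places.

Under the Kimura two-parameter model, d = −½ ln(1 − 2P − Q) − ¼ ln(1 − 2Q).
1 − 2P − Q = 0.772, giving −½ ln(0.772) = 0.129385.
1 − 2Q = 0.972, giving −¼ ln(0.972) = 0.007100.
d = 0.129385 + 0.007100 = 0.136485.

0.136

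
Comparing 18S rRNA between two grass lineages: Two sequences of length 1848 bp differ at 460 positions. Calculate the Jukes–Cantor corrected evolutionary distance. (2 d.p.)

p = 460/1848 ≈ 0.248918.
d = −(3/4) ln(1 − 4p/3) = −0.75 ln(1 − 0.331891) = −0.75 ln(0.668109)
  = −0.75 × (-0.403304) = 0.302478 substitutions/site.

0.30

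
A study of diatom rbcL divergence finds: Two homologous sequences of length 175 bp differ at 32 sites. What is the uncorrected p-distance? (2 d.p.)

p = 32/175 = 0.182857… ≈ 0.18 (to 2 d.p.).

0.18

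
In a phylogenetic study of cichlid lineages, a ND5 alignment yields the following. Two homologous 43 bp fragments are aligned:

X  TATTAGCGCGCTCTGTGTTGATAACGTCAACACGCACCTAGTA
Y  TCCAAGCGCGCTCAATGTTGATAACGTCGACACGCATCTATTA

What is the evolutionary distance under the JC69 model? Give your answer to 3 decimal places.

The sequences differ at 8 of 43 sites (2, 3, 4, 14, 15, 29, 37, 41), so p = 8/43 ≈ 0.186047.
d = −(3/4) ln(1 − 4p/3) = −0.75 ln(1 − 0.248063) = −0.75 ln(0.751937)
  = −0.75 × (-0.285103) = 0.213827 substitutions/site.

0.214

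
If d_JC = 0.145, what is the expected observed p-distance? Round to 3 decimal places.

0.132

p = (3/4)(1 − e^(−4d/3)) = 0.75 × (1 − e^(-0.193333)) = 0.75 × (1 − 0.824207) = 0.131845.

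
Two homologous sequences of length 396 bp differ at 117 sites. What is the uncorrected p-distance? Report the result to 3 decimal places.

0.295

p = 117/396 = 0.295454… ≈ 0.295 (to 3 d.p.).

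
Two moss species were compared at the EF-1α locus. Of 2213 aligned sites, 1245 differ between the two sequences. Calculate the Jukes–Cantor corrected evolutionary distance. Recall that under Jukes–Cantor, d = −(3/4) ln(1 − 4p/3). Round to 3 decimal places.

p = 1245/2213 ≈ 0.562585.
d = −(3/4) ln(1 − 4p/3) = −0.75 ln(1 − 0.750113) = −0.75 ln(0.249887)
  = −0.75 × (-1.386746) = 1.040060 substitutions/site.

1.040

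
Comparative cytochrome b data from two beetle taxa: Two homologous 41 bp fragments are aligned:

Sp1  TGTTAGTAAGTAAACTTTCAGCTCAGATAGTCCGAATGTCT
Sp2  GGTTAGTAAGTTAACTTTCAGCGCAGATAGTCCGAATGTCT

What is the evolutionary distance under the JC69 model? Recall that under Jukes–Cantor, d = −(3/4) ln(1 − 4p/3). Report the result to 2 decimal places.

The sequences differ at 3 of 41 sites (1, 12, 23), so p = 3/41 ≈ 0.073171.
d = −(3/4) ln(1 − 4p/3) = −0.75 ln(1 − 0.097561) = −0.75 ln(0.902439)
  = −0.75 × (-0.102654) = 0.076991 substitutions/site.

0.08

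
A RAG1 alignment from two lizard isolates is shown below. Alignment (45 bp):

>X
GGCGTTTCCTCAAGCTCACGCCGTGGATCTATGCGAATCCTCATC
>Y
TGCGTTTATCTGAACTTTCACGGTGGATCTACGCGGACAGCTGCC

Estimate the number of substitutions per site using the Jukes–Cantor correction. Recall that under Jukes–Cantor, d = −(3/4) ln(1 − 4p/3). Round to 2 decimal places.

0.67

The sequences differ at 20 of 45 sites, so p = 20/45 ≈ 0.444444.
d = −(3/4) ln(1 − 4p/3) = −0.75 ln(1 − 0.592592) = −0.75 ln(0.407408)
  = −0.75 × (-0.897940) = 0.673455 substitutions/site.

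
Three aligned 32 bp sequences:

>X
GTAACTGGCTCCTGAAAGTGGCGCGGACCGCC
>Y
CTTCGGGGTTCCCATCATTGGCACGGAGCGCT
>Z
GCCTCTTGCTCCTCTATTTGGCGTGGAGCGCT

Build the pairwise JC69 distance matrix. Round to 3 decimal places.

d(X,Y) = 0.657, d(X,Z) = 0.460, d(Y,Z) = 0.657

X–Y: 14/32 sites differ → p = 0.4375, d = −0.75 ln(1 − 0.583333) = 0.656601 ≈ 0.657.
X–Z: 11/32 sites differ → p = 0.34375, d = −0.75 ln(1 − 0.458333) = 0.459828 ≈ 0.460.
Y–Z: 14/32 sites differ → p = 0.4375, d = −0.75 ln(1 − 0.583333) = 0.656601 ≈ 0.657.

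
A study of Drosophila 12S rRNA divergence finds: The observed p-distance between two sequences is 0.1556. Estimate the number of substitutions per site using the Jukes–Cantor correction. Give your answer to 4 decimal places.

d = −(3/4) ln(1 − 4p/3) = −0.75 ln(1 − 0.207467) = −0.75 ln(0.792533)
  = −0.75 × (-0.232521) = 0.174391 substitutions/site.

0.1744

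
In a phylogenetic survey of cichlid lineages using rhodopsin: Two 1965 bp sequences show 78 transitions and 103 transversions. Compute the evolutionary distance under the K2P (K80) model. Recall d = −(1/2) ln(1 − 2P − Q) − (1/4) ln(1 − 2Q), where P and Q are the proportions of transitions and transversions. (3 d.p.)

0.098

P = 78/1965 ≈ 0.039695 and Q = 103/1965 ≈ 0.052417.
Under the Kimura two-parameter model, d = −½ ln(1 − 2P − Q) − ¼ ln(1 − 2Q).
1 − 2P − Q = 0.868193, giving −½ ln(0.868193) = 0.070671.
1 − 2Q = 0.895166, giving −¼ ln(0.895166) = 0.027687.
d = 0.070671 + 0.027687 = 0.098358.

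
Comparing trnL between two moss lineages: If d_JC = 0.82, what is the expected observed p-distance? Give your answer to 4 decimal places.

0.4987

p = (3/4)(1 − e^(−4d/3)) = 0.75 × (1 − e^(-1.093333)) = 0.75 × (1 − 0.335098) = 0.498677.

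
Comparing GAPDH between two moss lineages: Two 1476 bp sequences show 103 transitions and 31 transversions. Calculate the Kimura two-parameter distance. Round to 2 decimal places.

0.10

P = 103/1476 ≈ 0.069783 and Q = 31/1476 ≈ 0.021003.
Under the Kimura two-parameter model, d = −½ ln(1 − 2P − Q) − ¼ ln(1 − 2Q).
1 − 2P − Q = 0.839431, giving −½ ln(0.839431) = 0.087515.
1 − 2Q = 0.957994, giving −¼ ln(0.957994) = 0.010728.
d = 0.087515 + 0.010728 = 0.098243.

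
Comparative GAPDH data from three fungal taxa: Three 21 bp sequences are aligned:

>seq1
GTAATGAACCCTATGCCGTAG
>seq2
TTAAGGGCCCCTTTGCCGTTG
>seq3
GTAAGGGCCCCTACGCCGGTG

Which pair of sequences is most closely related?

seq1–seq2: 6/21 differ, p = 0.286, d = 0.360.
seq1–seq3: 6/21 differ, p = 0.286, d = 0.360.
seq2–seq3: 4/21 differ, p = 0.190, d = 0.220.
The smallest distance is between seq2 and seq3.

seq2 and seq3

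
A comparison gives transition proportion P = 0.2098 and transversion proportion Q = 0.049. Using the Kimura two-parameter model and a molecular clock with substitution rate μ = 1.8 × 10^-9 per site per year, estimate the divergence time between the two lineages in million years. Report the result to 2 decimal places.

Under the Kimura two-parameter model, d = −½ ln(1 − 2P − Q) − ¼ ln(1 − 2Q).
1 − 2P − Q = 0.5314, giving −½ ln(0.5314) = 0.316120.
1 − 2Q = 0.902, giving −¼ ln(0.902) = 0.025785.
d = 0.316120 + 0.025785 = 0.341905.
Under a molecular clock d = 2μt, so t = d/(2μ) = 0.341905 / (2 × 1.8 × 10^-9) = 94.97 million years.

94.97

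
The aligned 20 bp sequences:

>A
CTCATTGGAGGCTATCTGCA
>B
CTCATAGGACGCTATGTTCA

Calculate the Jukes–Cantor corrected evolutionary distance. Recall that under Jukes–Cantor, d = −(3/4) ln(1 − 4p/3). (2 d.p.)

0.23

The sequences differ at 4 of 20 sites (6, 10, 16, 18), so p = 4/20 = 0.2.
d = −(3/4) ln(1 − 4p/3) = −0.75 ln(1 − 0.266667) = −0.75 ln(0.733333)
  = −0.75 × (-0.310155) = 0.232616 substitutions/site.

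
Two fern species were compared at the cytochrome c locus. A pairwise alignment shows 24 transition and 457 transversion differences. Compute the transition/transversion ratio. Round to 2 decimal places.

0.05

R = 24/457 = 0.052516… ≈ 0.05 (to 2 d.p.).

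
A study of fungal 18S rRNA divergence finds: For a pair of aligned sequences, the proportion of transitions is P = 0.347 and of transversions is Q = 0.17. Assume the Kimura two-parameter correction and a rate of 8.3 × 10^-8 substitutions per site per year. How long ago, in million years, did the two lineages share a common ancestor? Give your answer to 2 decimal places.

6.64

Under the Kimura two-parameter model, d = −½ ln(1 − 2P − Q) − ¼ ln(1 − 2Q).
1 − 2P − Q = 0.136, giving −½ ln(0.136) = 0.997550.
1 − 2Q = 0.66, giving −¼ ln(0.66) = 0.103879.
d = 0.997550 + 0.103879 = 1.101429.
Under a molecular clock d = 2μt, so t = d/(2μ) = 1.101429 / (2 × 8.3 × 10^-8) = 6.64 million years.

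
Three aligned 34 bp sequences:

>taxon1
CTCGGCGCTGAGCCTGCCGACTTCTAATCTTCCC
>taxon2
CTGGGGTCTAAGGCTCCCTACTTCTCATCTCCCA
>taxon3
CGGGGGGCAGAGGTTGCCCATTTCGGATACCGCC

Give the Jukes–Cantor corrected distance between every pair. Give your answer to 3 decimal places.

d(taxon1,taxon2) = 0.373, d(taxon1,taxon3) = 0.597, d(taxon2,taxon3) = 0.597

taxon1–taxon2: 10/34 sites differ → p ≈ 0.294118, d = −0.75 ln(1 − 0.392157) = 0.373379 ≈ 0.373.
taxon1–taxon3: 14/34 sites differ → p ≈ 0.411765, d = −0.75 ln(1 − 0.54902) = 0.597249 ≈ 0.597.
taxon2–taxon3: 14/34 sites differ → p ≈ 0.411765, d = −0.75 ln(1 − 0.54902) = 0.597249 ≈ 0.597.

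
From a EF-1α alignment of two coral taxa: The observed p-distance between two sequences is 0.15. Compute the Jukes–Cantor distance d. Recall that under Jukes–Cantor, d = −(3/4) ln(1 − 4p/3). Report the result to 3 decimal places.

d = −(3/4) ln(1 − 4p/3) = −0.75 ln(1 − 0.2) = −0.75 ln(0.8)
  = −0.75 × (-0.223144) = 0.167358 substitutions/site.

0.167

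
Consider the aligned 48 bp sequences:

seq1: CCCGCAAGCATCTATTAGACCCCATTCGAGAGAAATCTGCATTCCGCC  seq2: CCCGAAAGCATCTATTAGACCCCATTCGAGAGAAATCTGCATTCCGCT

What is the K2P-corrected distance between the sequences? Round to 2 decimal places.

Of 48 sites, 1 differences are transitions and 1 are transversions, so P = 1/48 ≈ 0.020833 and Q = 1/48 ≈ 0.020833.
Under the Kimura two-parameter model, d = −½ ln(1 − 2P − Q) − ¼ ln(1 − 2Q).
1 − 2P − Q = 0.937501, giving −½ ln(0.937501) = 0.032269.
1 − 2Q = 0.958334, giving −¼ ln(0.958334) = 0.010640.
d = 0.032269 + 0.010640 = 0.042909.

0.04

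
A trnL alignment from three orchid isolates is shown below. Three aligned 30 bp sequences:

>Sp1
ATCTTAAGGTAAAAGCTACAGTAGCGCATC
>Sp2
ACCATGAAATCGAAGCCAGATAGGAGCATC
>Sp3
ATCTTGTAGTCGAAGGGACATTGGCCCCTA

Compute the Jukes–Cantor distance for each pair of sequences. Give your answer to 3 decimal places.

d(Sp1,Sp2) = 0.647, d(Sp1,Sp3) = 0.572, d(Sp2,Sp3) = 0.572

Sp1–Sp2: 13/30 sites differ → p ≈ 0.433333, d = −0.75 ln(1 − 0.577777) = 0.646666 ≈ 0.647.
Sp1–Sp3: 12/30 sites differ → p = 0.4, d = −0.75 ln(1 − 0.533333) = 0.571605 ≈ 0.572.
Sp2–Sp3: 12/30 sites differ → p = 0.4, d = −0.75 ln(1 − 0.533333) = 0.571605 ≈ 0.572.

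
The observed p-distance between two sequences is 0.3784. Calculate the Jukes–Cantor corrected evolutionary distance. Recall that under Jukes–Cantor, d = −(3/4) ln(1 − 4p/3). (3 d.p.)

0.527

d = −(3/4) ln(1 − 4p/3) = −0.75 ln(1 − 0.504533) = −0.75 ln(0.495467)
  = −0.75 × (-0.702255) = 0.526691 substitutions/site.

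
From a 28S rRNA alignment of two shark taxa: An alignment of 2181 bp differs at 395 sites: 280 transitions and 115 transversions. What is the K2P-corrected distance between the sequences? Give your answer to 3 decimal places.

0.213

P = 280/2181 ≈ 0.128381 and Q = 115/2181 ≈ 0.052728.
Under the Kimura two-parameter model, d = −½ ln(1 − 2P − Q) − ¼ ln(1 − 2Q).
1 − 2P − Q = 0.69051, giving −½ ln(0.69051) = 0.185162.
1 − 2Q = 0.894544, giving −¼ ln(0.894544) = 0.027860.
d = 0.185162 + 0.027860 = 0.213022.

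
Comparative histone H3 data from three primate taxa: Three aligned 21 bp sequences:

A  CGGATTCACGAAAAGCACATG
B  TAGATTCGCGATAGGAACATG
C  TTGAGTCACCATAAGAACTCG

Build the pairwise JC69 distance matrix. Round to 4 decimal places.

A–B: 6/21 sites differ → p ≈ 0.285714, d = −0.75 ln(1 − 0.380952) = 0.359679 ≈ 0.3597.
A–C: 8/21 sites differ → p ≈ 0.380952, d = −0.75 ln(1 − 0.507936) = 0.531860 ≈ 0.5319.
B–C: 7/21 sites differ → p ≈ 0.333333, d = −0.75 ln(1 − 0.444444) = 0.440839 ≈ 0.4408.

d(A,B) = 0.3597, d(A,C) = 0.5319, d(B,C) = 0.4408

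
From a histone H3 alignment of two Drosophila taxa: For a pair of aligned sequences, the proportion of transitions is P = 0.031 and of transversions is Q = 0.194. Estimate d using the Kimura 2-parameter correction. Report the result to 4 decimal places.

0.2706

Under the Kimura two-parameter model, d = −½ ln(1 − 2P − Q) − ¼ ln(1 − 2Q).
1 − 2P − Q = 0.744, giving −½ ln(0.744) = 0.147857.
1 − 2Q = 0.612, giving −¼ ln(0.612) = 0.122756.
d = 0.147857 + 0.122756 = 0.270613.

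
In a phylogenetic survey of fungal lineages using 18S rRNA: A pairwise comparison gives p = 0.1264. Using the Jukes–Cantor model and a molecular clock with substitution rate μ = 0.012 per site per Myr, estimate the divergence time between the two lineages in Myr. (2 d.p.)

5.77

d = −(3/4) ln(1 − 4p/3) = −0.75 ln(1 − 0.168533) = −0.75 ln(0.831467)
  = −0.75 × (-0.184564) = 0.138423 substitutions/site.
Under a molecular clock d = 2μt, so t = d/(2μ) = 0.138423 / (2 × 0.012) = 5.77 Myr.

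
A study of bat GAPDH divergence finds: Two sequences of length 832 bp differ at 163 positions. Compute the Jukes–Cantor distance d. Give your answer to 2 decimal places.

p = 163/832 ≈ 0.195913.
d = −(3/4) ln(1 − 4p/3) = −0.75 ln(1 − 0.261217) = −0.75 ln(0.738783)
  = −0.75 × (-0.302751) = 0.227063 substitutions/site.

0.23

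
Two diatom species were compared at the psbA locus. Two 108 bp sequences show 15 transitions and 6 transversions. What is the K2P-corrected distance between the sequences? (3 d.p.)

0.232

P = 15/108 ≈ 0.138889 and Q = 6/108 ≈ 0.055556.
Under the Kimura two-parameter model, d = −½ ln(1 − 2P − Q) − ¼ ln(1 − 2Q).
1 − 2P − Q = 0.666666, giving −½ ln(0.666666) = 0.202733.
1 − 2Q = 0.888888, giving −¼ ln(0.888888) = 0.029446.
d = 0.202733 + 0.029446 = 0.232179.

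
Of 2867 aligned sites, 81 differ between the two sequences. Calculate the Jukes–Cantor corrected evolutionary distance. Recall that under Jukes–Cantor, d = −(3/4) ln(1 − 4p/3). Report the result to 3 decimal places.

p = 81/2867 ≈ 0.028253.
d = −(3/4) ln(1 − 4p/3) = −0.75 ln(1 − 0.037671) = −0.75 ln(0.962329)
  = −0.75 × (-0.038399) = 0.028799 substitutions/site.

0.029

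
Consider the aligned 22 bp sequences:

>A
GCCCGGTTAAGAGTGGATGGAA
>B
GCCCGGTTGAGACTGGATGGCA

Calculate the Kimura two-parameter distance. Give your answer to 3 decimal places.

Of 22 sites, 1 differences are transitions and 2 are transversions, so P = 1/22 ≈ 0.045455 and Q = 2/22 ≈ 0.090909.
Under the Kimura two-parameter model, d = −½ ln(1 − 2P − Q) − ¼ ln(1 − 2Q).
1 − 2P − Q = 0.818181, giving −½ ln(0.818181) = 0.100336.
1 − 2Q = 0.818182, giving −¼ ln(0.818182) = 0.050168.
d = 0.100336 + 0.050168 = 0.150504.

0.151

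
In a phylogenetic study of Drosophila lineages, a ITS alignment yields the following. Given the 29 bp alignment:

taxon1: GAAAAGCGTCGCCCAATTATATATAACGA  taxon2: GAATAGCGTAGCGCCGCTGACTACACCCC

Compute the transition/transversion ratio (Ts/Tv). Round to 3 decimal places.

0.444

Transitions are A↔G and C↔T; transversions are all other mismatches.
Transitions: 4. Transversions: 9.
R = 4/9 = 0.444444… ≈ 0.444 (to 3 d.p.).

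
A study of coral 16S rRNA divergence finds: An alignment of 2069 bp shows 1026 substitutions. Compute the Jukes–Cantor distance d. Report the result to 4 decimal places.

p = 1026/2069 ≈ 0.495892.
d = −(3/4) ln(1 − 4p/3) = −0.75 ln(1 − 0.661189) = −0.75 ln(0.338811)
  = −0.75 × (-1.082313) = 0.811735 substitutions/site.

0.8117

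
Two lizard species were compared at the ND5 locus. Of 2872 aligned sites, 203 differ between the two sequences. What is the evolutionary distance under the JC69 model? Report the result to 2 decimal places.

0.07

p = 203/2872 ≈ 0.070682.
d = −(3/4) ln(1 − 4p/3) = −0.75 ln(1 − 0.094243) = −0.75 ln(0.905757)
  = −0.75 × (-0.098984) = 0.074238 substitutions/site.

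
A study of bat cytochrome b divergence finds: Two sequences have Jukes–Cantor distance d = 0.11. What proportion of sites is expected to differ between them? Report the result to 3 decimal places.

p = (3/4)(1 − e^(−4d/3)) = 0.75 × (1 − e^(-0.146667)) = 0.75 × (1 − 0.863582) = 0.102314.

0.102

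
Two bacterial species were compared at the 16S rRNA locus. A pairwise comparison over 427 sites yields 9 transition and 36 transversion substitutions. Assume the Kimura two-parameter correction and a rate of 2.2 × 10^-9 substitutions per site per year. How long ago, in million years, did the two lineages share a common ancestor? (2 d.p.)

25.86

P = 9/427 ≈ 0.021077 and Q = 36/427 ≈ 0.084309.
Under the Kimura two-parameter model, d = −½ ln(1 − 2P − Q) − ¼ ln(1 − 2Q).
1 − 2P − Q = 0.873537, giving −½ ln(0.873537) = 0.067602.
1 − 2Q = 0.831382, giving −¼ ln(0.831382) = 0.046166.
d = 0.067602 + 0.046166 = 0.113768.
Under a molecular clock d = 2μt, so t = d/(2μ) = 0.113768 / (2 × 2.2 × 10^-9) = 25.86 million years.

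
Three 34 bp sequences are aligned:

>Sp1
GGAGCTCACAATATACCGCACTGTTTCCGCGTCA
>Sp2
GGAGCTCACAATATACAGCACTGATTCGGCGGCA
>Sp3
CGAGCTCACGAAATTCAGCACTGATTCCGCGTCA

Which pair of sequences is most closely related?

Sp1 and Sp2

Sp1–Sp2: 4/34 differ, p = 0.118, d = 0.128.
Sp1–Sp3: 6/34 differ, p = 0.176, d = 0.201.
Sp2–Sp3: 6/34 differ, p = 0.176, d = 0.201.
The smallest distance is between Sp1 and Sp2.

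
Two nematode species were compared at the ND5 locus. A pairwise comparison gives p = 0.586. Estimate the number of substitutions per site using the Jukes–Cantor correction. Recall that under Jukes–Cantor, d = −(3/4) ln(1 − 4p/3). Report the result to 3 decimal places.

d = −(3/4) ln(1 − 4p/3) = −0.75 ln(1 − 0.781333) = −0.75 ln(0.218667)
  = −0.75 × (-1.520205) = 1.140154 substitutions/site.

1.140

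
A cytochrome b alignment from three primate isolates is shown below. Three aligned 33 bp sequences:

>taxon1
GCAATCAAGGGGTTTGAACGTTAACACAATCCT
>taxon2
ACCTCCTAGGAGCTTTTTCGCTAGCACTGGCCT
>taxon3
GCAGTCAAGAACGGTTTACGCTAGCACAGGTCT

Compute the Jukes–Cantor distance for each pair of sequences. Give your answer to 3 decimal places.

taxon1–taxon2: 15/33 sites differ → p ≈ 0.454545, d = −0.75 ln(1 − 0.60606) = 0.698667 ≈ 0.699.
taxon1–taxon3: 13/33 sites differ → p ≈ 0.393939, d = −0.75 ln(1 − 0.525252) = 0.558728 ≈ 0.559.
taxon2–taxon3: 12/33 sites differ → p ≈ 0.363636, d = −0.75 ln(1 − 0.484848) = 0.497470 ≈ 0.497.

d(taxon1,taxon2) = 0.699, d(taxon1,taxon3) = 0.559, d(taxon2,taxon3) = 0.497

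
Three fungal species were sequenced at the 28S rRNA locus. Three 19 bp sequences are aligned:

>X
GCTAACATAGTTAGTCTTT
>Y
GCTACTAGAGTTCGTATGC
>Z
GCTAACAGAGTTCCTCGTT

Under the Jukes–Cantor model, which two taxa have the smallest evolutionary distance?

X and Z

X–Y: 7/19 differ, p = 0.368, d = 0.507.
X–Z: 4/19 differ, p = 0.211, d = 0.247.
Y–Z: 7/19 differ, p = 0.368, d = 0.507.
The smallest distance is between X and Z.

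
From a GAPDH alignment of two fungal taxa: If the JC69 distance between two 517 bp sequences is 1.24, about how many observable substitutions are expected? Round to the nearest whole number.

Invert JC69: p = (3/4)(1 − e^(−4d/3)) = 0.75 × (1 − e^(-1.653333)) = 0.75 × (1 − 0.191411) = 0.606442.
Expected differing sites = pL ≈ 0.606442 × 517 = 313.530514 ≈ 314.

314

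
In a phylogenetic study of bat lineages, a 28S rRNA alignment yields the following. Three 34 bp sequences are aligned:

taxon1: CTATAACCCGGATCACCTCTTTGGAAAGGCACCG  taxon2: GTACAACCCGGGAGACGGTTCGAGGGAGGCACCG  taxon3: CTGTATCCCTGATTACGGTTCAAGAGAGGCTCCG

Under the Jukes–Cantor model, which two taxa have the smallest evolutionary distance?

taxon1–taxon2: 13/34 differ, p = 0.382, d = 0.535.
taxon1–taxon3: 12/34 differ, p = 0.353, d = 0.477.
taxon2–taxon3: 11/34 differ, p = 0.324, d = 0.423.
The smallest distance is between taxon2 and taxon3.

taxon2 and taxon3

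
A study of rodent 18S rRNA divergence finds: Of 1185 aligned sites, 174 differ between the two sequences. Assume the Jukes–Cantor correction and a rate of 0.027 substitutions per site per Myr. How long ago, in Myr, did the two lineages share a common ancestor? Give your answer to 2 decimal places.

p = 174/1185 ≈ 0.146835.
d = −(3/4) ln(1 − 4p/3) = −0.75 ln(1 − 0.19578) = −0.75 ln(0.80422)
  = −0.75 × (-0.217882) = 0.163412 substitutions/site.
Under a molecular clock d = 2μt, so t = d/(2μ) = 0.163412 / (2 × 0.027) = 3.03 Myr.

3.03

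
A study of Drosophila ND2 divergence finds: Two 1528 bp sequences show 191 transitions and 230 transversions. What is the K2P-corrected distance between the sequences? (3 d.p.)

0.345

P = 191/1528 = 0.125 and Q = 230/1528 ≈ 0.150524.
Under the Kimura two-parameter model, d = −½ ln(1 − 2P − Q) − ¼ ln(1 − 2Q).
1 − 2P − Q = 0.599476, giving −½ ln(0.599476) = 0.255850.
1 − 2Q = 0.698952, giving −¼ ln(0.698952) = 0.089543.
d = 0.255850 + 0.089543 = 0.345393.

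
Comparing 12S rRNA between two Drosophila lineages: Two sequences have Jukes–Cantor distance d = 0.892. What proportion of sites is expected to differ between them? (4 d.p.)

0.5217

p = (3/4)(1 − e^(−4d/3)) = 0.75 × (1 − e^(-1.189333)) = 0.75 × (1 − 0.304424) = 0.521682.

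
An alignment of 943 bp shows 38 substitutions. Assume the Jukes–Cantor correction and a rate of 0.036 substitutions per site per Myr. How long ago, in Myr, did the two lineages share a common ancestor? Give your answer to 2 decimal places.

p = 38/943 ≈ 0.040297.
d = −(3/4) ln(1 − 4p/3) = −0.75 ln(1 − 0.053729) = −0.75 ln(0.946271)
  = −0.75 × (-0.055226) = 0.041420 substitutions/site.
Under a molecular clock d = 2μt, so t = d/(2μ) = 0.041420 / (2 × 0.036) = 0.58 Myr.

0.58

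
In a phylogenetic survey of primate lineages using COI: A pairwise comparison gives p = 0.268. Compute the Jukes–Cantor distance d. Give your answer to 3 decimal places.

0.332

d = −(3/4) ln(1 − 4p/3) = −0.75 ln(1 − 0.357333) = −0.75 ln(0.642667)
  = −0.75 × (-0.442129) = 0.331597 substitutions/site.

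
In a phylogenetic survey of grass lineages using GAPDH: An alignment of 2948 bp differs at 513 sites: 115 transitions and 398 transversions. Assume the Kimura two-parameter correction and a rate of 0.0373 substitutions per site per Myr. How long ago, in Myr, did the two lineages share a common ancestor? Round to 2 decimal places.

2.66

P = 115/2948 ≈ 0.039009 and Q = 398/2948 ≈ 0.135007.
Under the Kimura two-parameter model, d = −½ ln(1 − 2P − Q) − ¼ ln(1 − 2Q).
1 − 2P − Q = 0.786975, giving −½ ln(0.786975) = 0.119779.
1 − 2Q = 0.729986, giving −¼ ln(0.729986) = 0.078682.
d = 0.119779 + 0.078682 = 0.198461.
Under a molecular clock d = 2μt, so t = d/(2μ) = 0.198461 / (2 × 0.0373) = 2.66 Myr.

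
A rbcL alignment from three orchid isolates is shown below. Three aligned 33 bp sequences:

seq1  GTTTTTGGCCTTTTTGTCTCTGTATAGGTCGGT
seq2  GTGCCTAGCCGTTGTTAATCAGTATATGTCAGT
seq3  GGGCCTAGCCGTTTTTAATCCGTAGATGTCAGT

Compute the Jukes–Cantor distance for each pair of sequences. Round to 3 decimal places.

d(seq1,seq2) = 0.497, d(seq1,seq3) = 0.559, d(seq2,seq3) = 0.132

seq1–seq2: 12/33 sites differ → p ≈ 0.363636, d = −0.75 ln(1 − 0.484848) = 0.497470 ≈ 0.497.
seq1–seq3: 13/33 sites differ → p ≈ 0.393939, d = −0.75 ln(1 − 0.525252) = 0.558728 ≈ 0.559.
seq2–seq3: 4/33 sites differ → p ≈ 0.121212, d = −0.75 ln(1 − 0.161616) = 0.132209 ≈ 0.132.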